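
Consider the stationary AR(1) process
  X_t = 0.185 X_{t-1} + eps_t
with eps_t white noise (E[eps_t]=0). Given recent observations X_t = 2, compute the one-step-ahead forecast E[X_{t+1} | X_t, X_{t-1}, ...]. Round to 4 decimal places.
E[X_{t+1} \mid \mathcal F_t] = 0.3700

For an AR(p) model X_t = c + sum_i phi_i X_{t-i} + eps_t, the
one-step-ahead conditional mean is
  E[X_{t+1} | X_t, ...] = c + sum_i phi_i X_{t+1-i}.
Substitute known values:
  E[X_{t+1} | ...] = (0.185) * (2)
                   = 0.3700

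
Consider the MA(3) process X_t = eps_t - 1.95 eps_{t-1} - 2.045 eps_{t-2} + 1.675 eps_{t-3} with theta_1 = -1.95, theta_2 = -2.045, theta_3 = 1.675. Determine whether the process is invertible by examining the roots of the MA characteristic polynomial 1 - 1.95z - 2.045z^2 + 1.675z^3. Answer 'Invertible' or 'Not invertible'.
\text{Not invertible}

The MA(q) characteristic polynomial is P(z) = 1 - 1.95z - 2.045z^2 + 1.675z^3.
Invertibility requires all roots to lie outside the unit circle, i.e. |z| > 1 for every root.
Degree 3: look for a simple real root z0 first, then factor out (1 - z/z0) and solve the remaining quadratic.
Testing z0 = 0.4: P(0.4) = 1 + (-1.95)(0.4) + (-2.045)(0.4)^2 + (1.675)(0.4)^3
  = 1 + (-0.78) + (-0.3272) + (0.1072) = 0.  So z_0 = 0.4 is a root, |z_0| = 0.4.
Divide out the factor (1 - 2.5 z) = (1 - z/z0) (since 1/z0 = 2.5):
  P(z) = (1 - 2.5 z)(1 + (0.55) z + (-0.67) z^2)
  [check: z-coef 0.55 - (2.5) = -1.95; z^2-coef -0.67 - (2.5)(0.55) = -2.045; z^3-coef -(2.5)(-0.67) = 1.675.]
Remaining roots from the quadratic factor 1 + (0.55) z + (-0.67) z^2:
  Set 1 + (0.55) z + (-0.67) z^2 = 0, i.e. a z^2 + b z + c = 0 with a = -0.67, b = 0.55, c = 1.
  Discriminant D = b^2 - 4ac = (0.55)^2 - 4*(-0.67)*1 = 0.3025 - (-2.68) = 2.9825.
  D >= 0, so the roots are real: z = (-b +/- sqrt(D)) / (2a) = (-0.55 +/- 1.726992) / (-1.34).
    z_1 = (-0.55 + 1.726992) / (-1.34) = -0.8784,   |z_1| = 0.8784.
    z_2 = (-0.55 - 1.726992) / (-1.34) = 1.6992,   |z_2| = 1.6992.
Moduli of all roots: 0.4000, 0.8784, 1.6992.
All moduli strictly greater than 1? No.
Verdict: Not invertible.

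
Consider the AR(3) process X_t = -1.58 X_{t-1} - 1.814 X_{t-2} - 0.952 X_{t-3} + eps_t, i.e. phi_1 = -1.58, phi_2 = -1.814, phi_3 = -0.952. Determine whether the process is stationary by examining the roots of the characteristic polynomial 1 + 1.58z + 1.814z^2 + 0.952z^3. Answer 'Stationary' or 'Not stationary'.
\text{Not stationary}

The AR(p) characteristic polynomial is P(z) = 1 + 1.58z + 1.814z^2 + 0.952z^3.
Stationarity requires all roots to lie outside the unit circle, i.e. |z| > 1 for every root.
Degree 3: look for a simple real root z0 first, then factor out (1 - z/z0) and solve the remaining quadratic.
Testing z0 = -1.25: P(-1.25) = 1 + (1.58)(-1.25) + (1.814)(-1.25)^2 + (0.952)(-1.25)^3
  = 1 + (-1.975) + (2.834375) + (-1.859375) = 0.  So z_0 = -1.25 is a root, |z_0| = 1.25.
Divide out the factor (1 + 0.8 z) = (1 - z/z0) (since 1/z0 = -0.8):
  P(z) = (1 + 0.8 z)(1 + (0.78) z + (1.19) z^2)
  [check: z-coef 0.78 - (-0.8) = 1.58; z^2-coef 1.19 - (-0.8)(0.78) = 1.814; z^3-coef -(-0.8)(1.19) = 0.952.]
Remaining roots from the quadratic factor 1 + (0.78) z + (1.19) z^2:
  Set 1 + (0.78) z + (1.19) z^2 = 0, i.e. a z^2 + b z + c = 0 with a = 1.19, b = 0.78, c = 1.
  Discriminant D = b^2 - 4ac = (0.78)^2 - 4*(1.19)*1 = 0.6084 - (4.76) = -4.1516.
  D < 0, so the roots are the complex-conjugate pair z = (-b +/- i sqrt(-D)) / (2a) = -0.3277 +/- 0.8561i.
  For a conjugate pair |z|^2 = z * conj(z) = (product of roots) = c/a = 1/(1.19) = 0.840336, so |z| = sqrt(0.840336) = 0.9167 for both roots.
Moduli of all roots: 1.2500, 0.9167, 0.9167.
All moduli strictly greater than 1? No.
Verdict: Not stationary.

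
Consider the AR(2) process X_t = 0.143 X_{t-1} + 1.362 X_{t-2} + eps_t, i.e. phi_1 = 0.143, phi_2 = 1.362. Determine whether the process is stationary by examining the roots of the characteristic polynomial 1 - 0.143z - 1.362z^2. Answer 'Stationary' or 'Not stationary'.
\text{Not stationary}

The AR(p) characteristic polynomial is P(z) = 1 - 0.143z - 1.362z^2.
Stationarity requires all roots to lie outside the unit circle, i.e. |z| > 1 for every root.
Set 1 + (-0.143) z + (-1.362) z^2 = 0, i.e. a z^2 + b z + c = 0 with a = -1.362, b = -0.143, c = 1.
Discriminant D = b^2 - 4ac = (-0.143)^2 - 4*(-1.362)*1 = 0.020449 - (-5.448) = 5.468449.
D >= 0, so the roots are real: z = (-b +/- sqrt(D)) / (2a) = (0.143 +/- 2.338472) / (-2.724).
  z_1 = (0.143 + 2.338472) / (-2.724) = -0.911,   |z_1| = 0.911.
  z_2 = (0.143 - 2.338472) / (-2.724) = 0.806,   |z_2| = 0.806.
Moduli of all roots: 0.9110, 0.8060.
All moduli strictly greater than 1? No.
Verdict: Not stationary.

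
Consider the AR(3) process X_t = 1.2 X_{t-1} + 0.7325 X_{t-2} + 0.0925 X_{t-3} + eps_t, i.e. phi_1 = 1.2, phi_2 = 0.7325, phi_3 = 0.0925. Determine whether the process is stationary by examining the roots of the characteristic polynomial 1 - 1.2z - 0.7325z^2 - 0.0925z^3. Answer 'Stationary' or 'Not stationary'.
\text{Not stationary}

The AR(p) characteristic polynomial is P(z) = 1 - 1.2z - 0.7325z^2 - 0.0925z^3.
Stationarity requires all roots to lie outside the unit circle, i.e. |z| > 1 for every root.
Degree 3: look for a simple real root z0 first, then factor out (1 - z/z0) and solve the remaining quadratic.
Testing z0 = -4: P(-4) = 1 + (-1.2)(-4) + (-0.7325)(-4)^2 + (-0.0925)(-4)^3
  = 1 + (4.8) + (-11.72) + (5.92) = 0.  So z_0 = -4 is a root, |z_0| = 4.
Divide out the factor (1 + 0.25 z) = (1 - z/z0) (since 1/z0 = -0.25):
  P(z) = (1 + 0.25 z)(1 + (-1.45) z + (-0.37) z^2)
  [check: z-coef -1.45 - (-0.25) = -1.2; z^2-coef -0.37 - (-0.25)(-1.45) = -0.7325; z^3-coef -(-0.25)(-0.37) = -0.0925.]
Remaining roots from the quadratic factor 1 + (-1.45) z + (-0.37) z^2:
  Set 1 + (-1.45) z + (-0.37) z^2 = 0, i.e. a z^2 + b z + c = 0 with a = -0.37, b = -1.45, c = 1.
  Discriminant D = b^2 - 4ac = (-1.45)^2 - 4*(-0.37)*1 = 2.1025 - (-1.48) = 3.5825.
  D >= 0, so the roots are real: z = (-b +/- sqrt(D)) / (2a) = (1.45 +/- 1.892749) / (-0.74).
    z_1 = (1.45 + 1.892749) / (-0.74) = -4.5172,   |z_1| = 4.5172.
    z_2 = (1.45 - 1.892749) / (-0.74) = 0.5983,   |z_2| = 0.5983.
Moduli of all roots: 4.0000, 4.5172, 0.5983.
All moduli strictly greater than 1? No.
Verdict: Not stationary.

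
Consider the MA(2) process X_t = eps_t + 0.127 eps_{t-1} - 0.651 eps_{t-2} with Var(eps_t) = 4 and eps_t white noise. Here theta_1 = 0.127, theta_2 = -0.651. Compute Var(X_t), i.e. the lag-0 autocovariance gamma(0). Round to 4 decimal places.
\gamma(0) = 5.7597

For an MA(q) process X_t = eps_t + sum_i theta_i eps_{t-i} with
Var(eps_t) = sigma^2, the variance is
  gamma(0) = sigma^2 * (1 + sum_i theta_i^2).
  sum_i theta_i^2 = (0.127)^2 + (-0.651)^2 = 0.016129 + 0.423801 = 0.43993.
  gamma(0) = 4 * (1 + 0.43993) = 4 * 1.43993 = 5.75972, which rounds to 5.7597.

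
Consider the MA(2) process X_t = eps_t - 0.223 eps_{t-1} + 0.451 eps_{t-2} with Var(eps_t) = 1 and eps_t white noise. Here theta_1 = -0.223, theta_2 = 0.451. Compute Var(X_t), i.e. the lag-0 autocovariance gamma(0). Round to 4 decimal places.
\gamma(0) = 1.2531

For an MA(q) process X_t = eps_t + sum_i theta_i eps_{t-i} with
Var(eps_t) = sigma^2, the variance is
  gamma(0) = sigma^2 * (1 + sum_i theta_i^2).
  sum_i theta_i^2 = (-0.223)^2 + (0.451)^2 = 0.049729 + 0.203401 = 0.25313.
  gamma(0) = 1 * (1 + 0.25313) = 1 * 1.25313 = 1.25313, which rounds to 1.2531.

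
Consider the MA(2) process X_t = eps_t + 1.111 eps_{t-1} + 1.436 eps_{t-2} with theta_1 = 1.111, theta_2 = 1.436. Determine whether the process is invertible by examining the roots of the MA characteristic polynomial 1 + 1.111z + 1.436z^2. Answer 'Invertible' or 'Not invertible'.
\text{Not invertible}

The MA(q) characteristic polynomial is P(z) = 1 + 1.111z + 1.436z^2.
Invertibility requires all roots to lie outside the unit circle, i.e. |z| > 1 for every root.
Set 1 + (1.111) z + (1.436) z^2 = 0, i.e. a z^2 + b z + c = 0 with a = 1.436, b = 1.111, c = 1.
Discriminant D = b^2 - 4ac = (1.111)^2 - 4*(1.436)*1 = 1.234321 - (5.744) = -4.509679.
D < 0, so the roots are the complex-conjugate pair z = (-b +/- i sqrt(-D)) / (2a) = -0.3868 +/- 0.7394i.
For a conjugate pair |z|^2 = z * conj(z) = (product of roots) = c/a = 1/(1.436) = 0.696379, so |z| = sqrt(0.696379) = 0.8345 for both roots.
Moduli of all roots: 0.8345, 0.8345.
All moduli strictly greater than 1? No.
Verdict: Not invertible.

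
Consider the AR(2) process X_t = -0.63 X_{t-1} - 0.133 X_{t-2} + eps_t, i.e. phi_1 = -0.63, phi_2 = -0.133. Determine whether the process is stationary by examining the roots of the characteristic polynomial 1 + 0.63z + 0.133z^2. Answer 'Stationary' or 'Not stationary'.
\text{Stationary}

The AR(p) characteristic polynomial is P(z) = 1 + 0.63z + 0.133z^2.
Stationarity requires all roots to lie outside the unit circle, i.e. |z| > 1 for every root.
Set 1 + (0.63) z + (0.133) z^2 = 0, i.e. a z^2 + b z + c = 0 with a = 0.133, b = 0.63, c = 1.
Discriminant D = b^2 - 4ac = (0.63)^2 - 4*(0.133)*1 = 0.3969 - (0.532) = -0.1351.
D < 0, so the roots are the complex-conjugate pair z = (-b +/- i sqrt(-D)) / (2a) = -2.3684 +/- 1.3818i.
For a conjugate pair |z|^2 = z * conj(z) = (product of roots) = c/a = 1/(0.133) = 7.518797, so |z| = sqrt(7.518797) = 2.742 for both roots.
Moduli of all roots: 2.7420, 2.7420.
All moduli strictly greater than 1? Yes.
Verdict: Stationary.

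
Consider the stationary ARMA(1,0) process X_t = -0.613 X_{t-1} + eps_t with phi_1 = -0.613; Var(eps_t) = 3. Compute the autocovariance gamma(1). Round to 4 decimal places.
\gamma(1) = -2.9460

Multiply the model equation by X_{t-k} and take expectations. With theta_0 = psi_0 = 1 and psi_j the MA(infinity) weights, this gives
  gamma(k) - sum_i phi_i gamma(k-i) = c_k,
  c_k = sigma^2 * sum_{j=k..q} theta_j psi_{j-k}   (c_k = 0 for k > q),
using gamma(-m) = gamma(m).
Pure AR (q = 0): c_0 = sigma^2 = 3, c_k = 0 for k >= 1.
Equations for k = 0 and k = 1 (AR order 1):
  gamma(0) = phi_1 gamma(1) + c_0
  gamma(1) = phi_1 gamma(0) + c_1
Substituting the second into the first: gamma(0) (1 - phi_1^2) = c_0 + phi_1 c_1, so
  gamma(0) = c_0 / (1 - phi_1^2) = 3 / (1 - (-0.613)^2) = 3 / 0.624231 = 4.805913.
  gamma(1) = phi_1 gamma(0) = (-0.613)(4.805913) = -2.946025.
Therefore gamma(1) = -2.9460 (to 4 decimal places).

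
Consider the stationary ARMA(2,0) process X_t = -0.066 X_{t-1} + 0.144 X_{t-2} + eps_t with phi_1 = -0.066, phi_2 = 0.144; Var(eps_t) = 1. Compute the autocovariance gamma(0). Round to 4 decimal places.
\gamma(0) = 1.0273

Multiply the model equation by X_{t-k} and take expectations. With theta_0 = psi_0 = 1 and psi_j the MA(infinity) weights, this gives
  gamma(k) - sum_i phi_i gamma(k-i) = c_k,
  c_k = sigma^2 * sum_{j=k..q} theta_j psi_{j-k}   (c_k = 0 for k > q),
using gamma(-m) = gamma(m).
Pure AR (q = 0): c_0 = sigma^2 = 1, c_k = 0 for k >= 1.
Equations for k = 0, 1, 2 (AR order 2, c_2 = 0):
  (E0) gamma(0) = phi_1 gamma(1) + phi_2 gamma(2) + c_0
  (E1) gamma(1) = phi_1 gamma(0) + phi_2 gamma(1) + c_1
  (E2) gamma(2) = phi_1 gamma(1) + phi_2 gamma(0)
From (E1): gamma(1) = A gamma(0) + B with
  A = phi_1 / (1 - phi_2) = -0.066 / 0.856 = -0.077103,   B = c_1 / (1 - phi_2) = 0 / 0.856 = 0.
Insert (E2) into (E0): gamma(0) (1 - phi_2^2) = phi_1 (1 + phi_2) gamma(1) + c_0.
  phi_1 (1 + phi_2) = (-0.066)(1.144) = -0.075504,   1 - phi_2^2 = 0.979264.
Replace gamma(1) by A gamma(0) + B and collect gamma(0):
  gamma(0) [0.979264 - (-0.075504)(-0.077103)] = c_0 = 1
  gamma(0) * 0.973442 = 1
  gamma(0) = 1 / 0.973442 = 1.027282.
Therefore gamma(0) = 1.0273 (to 4 decimal places).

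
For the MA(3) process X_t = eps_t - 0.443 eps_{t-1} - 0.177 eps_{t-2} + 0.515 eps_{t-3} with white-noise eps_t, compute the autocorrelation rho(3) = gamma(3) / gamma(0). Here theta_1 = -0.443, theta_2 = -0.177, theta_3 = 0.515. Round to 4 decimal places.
\rho(3) = 0.3450

For an MA(q) process with theta_0 = 1, the autocovariance is
  gamma(k) = sigma^2 * sum_{i=0..q-k} theta_i * theta_{i+k},
and rho(k) = gamma(k) / gamma(0). Sigma^2 cancels.
  numerator   = (1)*(0.515) = 0.515.
  denominator = (1)^2 + (-0.443)^2 + (-0.177)^2 + (0.515)^2 = 1.492803.
  rho(3) = 0.515 / 1.492803 = 0.3450.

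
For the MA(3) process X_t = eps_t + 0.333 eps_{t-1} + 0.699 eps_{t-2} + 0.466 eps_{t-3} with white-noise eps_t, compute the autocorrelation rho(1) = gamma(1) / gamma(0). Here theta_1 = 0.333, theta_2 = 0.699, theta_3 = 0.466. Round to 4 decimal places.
\rho(1) = 0.4907

For an MA(q) process with theta_0 = 1, the autocovariance is
  gamma(k) = sigma^2 * sum_{i=0..q-k} theta_i * theta_{i+k},
and rho(k) = gamma(k) / gamma(0). Sigma^2 cancels.
  numerator   = (1)*(0.333) + (0.333)*(0.699) + (0.699)*(0.466) = 0.891501.
  denominator = (1)^2 + (0.333)^2 + (0.699)^2 + (0.466)^2 = 1.816646.
  rho(1) = 0.891501 / 1.816646 = 0.4907.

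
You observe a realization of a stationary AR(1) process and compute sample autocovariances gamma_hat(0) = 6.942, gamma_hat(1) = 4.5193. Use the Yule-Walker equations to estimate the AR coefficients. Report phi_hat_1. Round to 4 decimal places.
\hat\phi_{1} = 0.6510

The Yule-Walker equations for an AR(p) process read, in matrix form,
  Gamma_p phi = r_p,   with   (Gamma_p)_{ij} = gamma(|i - j|),
                       (r_p)_i = gamma(i),   i,j = 1..p.
Substitute the sample gammas (Toeplitz matrix and right-hand side of size 1):
  Gamma_p = [[6.942]]
  r_p     = [4.5193]
With p = 1 this is the single equation gamma(0) phi_1 = gamma(1):
  phi_hat_1 = gamma(1) / gamma(0) = 4.5193 / 6.942 = 0.6510.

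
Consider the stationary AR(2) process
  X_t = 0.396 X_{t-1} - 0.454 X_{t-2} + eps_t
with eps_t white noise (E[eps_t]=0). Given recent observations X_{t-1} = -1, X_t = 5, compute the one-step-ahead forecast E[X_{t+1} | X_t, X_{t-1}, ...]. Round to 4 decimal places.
E[X_{t+1} \mid \mathcal F_t] = 2.4340

For an AR(p) model X_t = c + sum_i phi_i X_{t-i} + eps_t, the
one-step-ahead conditional mean is
  E[X_{t+1} | X_t, ...] = c + sum_i phi_i X_{t+1-i}.
Substitute known values:
  E[X_{t+1} | ...] = (0.396) * (5) + (-0.454) * (-1)
                   = 2.4340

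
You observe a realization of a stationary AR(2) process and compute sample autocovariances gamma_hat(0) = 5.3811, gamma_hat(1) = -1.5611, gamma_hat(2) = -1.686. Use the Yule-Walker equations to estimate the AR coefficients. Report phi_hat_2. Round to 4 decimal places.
\hat\phi_{2} = -0.4340

The Yule-Walker equations for an AR(p) process read, in matrix form,
  Gamma_p phi = r_p,   with   (Gamma_p)_{ij} = gamma(|i - j|),
                       (r_p)_i = gamma(i),   i,j = 1..p.
Substitute the sample gammas (Toeplitz matrix and right-hand side of size 2):
  Gamma_p = [[5.3811, -1.5611], [-1.5611, 5.3811]]
  r_p     = [-1.5611, -1.686]
Written out:
  5.3811 phi_1 - 1.5611 phi_2 = -1.5611
  -1.5611 phi_1 + 5.3811 phi_2 = -1.686
Solve by Cramer's rule:
  det = gamma(0)^2 - gamma(1)^2 = (5.3811)^2 - (-1.5611)^2 = 28.95623721 - 2.43703321 = 26.519204
  phi_hat_1 = [gamma(1) gamma(0) - gamma(1) gamma(2)] / det = [(-1.5611)(5.3811) - (-1.5611)(-1.686)] / 26.519204 = -11.03244981 / 26.519204 = -0.416
  phi_hat_2 = [gamma(0) gamma(2) - gamma(1)^2] / det = [(5.3811)(-1.686) - (-1.5611)^2] / 26.519204 = -11.50956781 / 26.519204 = -0.434
So phi_hat = [-0.4160, -0.4340].
Therefore phi_hat_2 = -0.4340.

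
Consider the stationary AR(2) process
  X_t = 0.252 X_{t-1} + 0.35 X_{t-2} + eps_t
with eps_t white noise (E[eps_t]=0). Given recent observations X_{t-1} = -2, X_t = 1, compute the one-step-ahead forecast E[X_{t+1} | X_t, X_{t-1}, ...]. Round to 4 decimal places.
E[X_{t+1} \mid \mathcal F_t] = -0.4480

For an AR(p) model X_t = c + sum_i phi_i X_{t-i} + eps_t, the
one-step-ahead conditional mean is
  E[X_{t+1} | X_t, ...] = c + sum_i phi_i X_{t+1-i}.
Substitute known values:
  E[X_{t+1} | ...] = (0.252) * (1) + (0.35) * (-2)
                   = -0.4480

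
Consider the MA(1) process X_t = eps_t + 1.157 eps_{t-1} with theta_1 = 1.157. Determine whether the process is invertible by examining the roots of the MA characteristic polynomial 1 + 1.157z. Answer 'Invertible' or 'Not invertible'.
\text{Not invertible}

The MA(q) characteristic polynomial is P(z) = 1 + 1.157z.
Invertibility requires all roots to lie outside the unit circle, i.e. |z| > 1 for every root.
This is linear in z: 1 + (1.157) z = 0  =>  z = -1/(1.157) = -0.864304,  |z| = 0.864304.
Moduli of all roots: 0.8643.
All moduli strictly greater than 1? No.
Verdict: Not invertible.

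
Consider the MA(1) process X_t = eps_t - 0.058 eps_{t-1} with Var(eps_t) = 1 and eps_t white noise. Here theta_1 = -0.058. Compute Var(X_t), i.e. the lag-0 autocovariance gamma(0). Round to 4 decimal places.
\gamma(0) = 1.0034

For an MA(q) process X_t = eps_t + sum_i theta_i eps_{t-i} with
Var(eps_t) = sigma^2, the variance is
  gamma(0) = sigma^2 * (1 + sum_i theta_i^2).
  sum_i theta_i^2 = (-0.058)^2 = 0.003364.
  gamma(0) = 1 * (1 + 0.003364) = 1 * 1.003364 = 1.003364, which rounds to 1.0034.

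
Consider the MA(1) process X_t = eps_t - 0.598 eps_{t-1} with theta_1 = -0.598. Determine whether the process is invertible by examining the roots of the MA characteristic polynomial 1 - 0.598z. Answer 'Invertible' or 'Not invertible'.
\text{Invertible}

The MA(q) characteristic polynomial is P(z) = 1 - 0.598z.
Invertibility requires all roots to lie outside the unit circle, i.e. |z| > 1 for every root.
This is linear in z: 1 + (-0.598) z = 0  =>  z = -1/(-0.598) = 1.672241,  |z| = 1.672241.
Moduli of all roots: 1.6722.
All moduli strictly greater than 1? Yes.
Verdict: Invertible.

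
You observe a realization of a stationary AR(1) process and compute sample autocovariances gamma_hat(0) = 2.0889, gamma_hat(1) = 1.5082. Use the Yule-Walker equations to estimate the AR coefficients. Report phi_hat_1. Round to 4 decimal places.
\hat\phi_{1} = 0.7220

The Yule-Walker equations for an AR(p) process read, in matrix form,
  Gamma_p phi = r_p,   with   (Gamma_p)_{ij} = gamma(|i - j|),
                       (r_p)_i = gamma(i),   i,j = 1..p.
Substitute the sample gammas (Toeplitz matrix and right-hand side of size 1):
  Gamma_p = [[2.0889]]
  r_p     = [1.5082]
With p = 1 this is the single equation gamma(0) phi_1 = gamma(1):
  phi_hat_1 = gamma(1) / gamma(0) = 1.5082 / 2.0889 = 0.7220.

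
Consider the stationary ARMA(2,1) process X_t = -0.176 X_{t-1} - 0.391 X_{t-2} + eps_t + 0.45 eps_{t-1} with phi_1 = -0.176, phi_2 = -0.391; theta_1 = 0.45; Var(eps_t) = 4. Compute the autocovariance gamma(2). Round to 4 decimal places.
\gamma(2) = -2.1540

Multiply the model equation by X_{t-k} and take expectations. With theta_0 = psi_0 = 1 and psi_j the MA(infinity) weights, this gives
  gamma(k) - sum_i phi_i gamma(k-i) = c_k,
  c_k = sigma^2 * sum_{j=k..q} theta_j psi_{j-k}   (c_k = 0 for k > q),
using gamma(-m) = gamma(m).
psi-weights needed (psi_j = theta_j + sum_i phi_i psi_{j-i}):
  psi_1 = theta_1 + phi_1 = 0.45 + (-0.176) = 0.274
Right-hand sides:
  c_0 = sigma^2 (1 + theta_1 psi_1) = 4 * (1 + (0.45)(0.274)) = 4 * 1.1233 = 4.4932
  c_1 = sigma^2 theta_1 = 4 * (0.45) = 1.8
  c_2 = 0
Equations for k = 0, 1, 2 (AR order 2, c_2 = 0):
  (E0) gamma(0) = phi_1 gamma(1) + phi_2 gamma(2) + c_0
  (E1) gamma(1) = phi_1 gamma(0) + phi_2 gamma(1) + c_1
  (E2) gamma(2) = phi_1 gamma(1) + phi_2 gamma(0)
From (E1): gamma(1) = A gamma(0) + B with
  A = phi_1 / (1 - phi_2) = -0.176 / 1.391 = -0.126528,   B = c_1 / (1 - phi_2) = 1.8 / 1.391 = 1.294033.
Insert (E2) into (E0): gamma(0) (1 - phi_2^2) = phi_1 (1 + phi_2) gamma(1) + c_0.
  phi_1 (1 + phi_2) = (-0.176)(0.609) = -0.107184,   1 - phi_2^2 = 0.847119.
Replace gamma(1) by A gamma(0) + B and collect gamma(0):
  gamma(0) [0.847119 - (-0.107184)(-0.126528)] = (-0.107184)(1.294033) + 4.4932
  gamma(0) * 0.833557 = 4.3545
  gamma(0) = 4.3545 / 0.833557 = 5.223997.
  gamma(1) = A gamma(0) + B = (-0.126528)(5.223997) + (1.294033) = 0.633053.
  gamma(2) = phi_1 gamma(1) + phi_2 gamma(0) = (-0.176)(0.633053) + (-0.391)(5.223997) = -2.154.
Therefore gamma(2) = -2.1540 (to 4 decimal places).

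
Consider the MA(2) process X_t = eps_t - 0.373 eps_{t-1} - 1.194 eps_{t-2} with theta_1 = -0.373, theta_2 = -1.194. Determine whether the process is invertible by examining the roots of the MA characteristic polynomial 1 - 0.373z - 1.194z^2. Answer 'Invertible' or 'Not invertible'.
\text{Not invertible}

The MA(q) characteristic polynomial is P(z) = 1 - 0.373z - 1.194z^2.
Invertibility requires all roots to lie outside the unit circle, i.e. |z| > 1 for every root.
Set 1 + (-0.373) z + (-1.194) z^2 = 0, i.e. a z^2 + b z + c = 0 with a = -1.194, b = -0.373, c = 1.
Discriminant D = b^2 - 4ac = (-0.373)^2 - 4*(-1.194)*1 = 0.139129 - (-4.776) = 4.915129.
D >= 0, so the roots are real: z = (-b +/- sqrt(D)) / (2a) = (0.373 +/- 2.217009) / (-2.388).
  z_1 = (0.373 + 2.217009) / (-2.388) = -1.0846,   |z_1| = 1.0846.
  z_2 = (0.373 - 2.217009) / (-2.388) = 0.7722,   |z_2| = 0.7722.
Moduli of all roots: 1.0846, 0.7722.
All moduli strictly greater than 1? No.
Verdict: Not invertible.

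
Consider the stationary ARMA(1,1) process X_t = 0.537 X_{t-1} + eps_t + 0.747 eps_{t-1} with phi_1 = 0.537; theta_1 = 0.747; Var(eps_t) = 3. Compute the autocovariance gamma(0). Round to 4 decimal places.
\gamma(0) = 9.9502

Multiply the model equation by X_{t-k} and take expectations. With theta_0 = psi_0 = 1 and psi_j the MA(infinity) weights, this gives
  gamma(k) - sum_i phi_i gamma(k-i) = c_k,
  c_k = sigma^2 * sum_{j=k..q} theta_j psi_{j-k}   (c_k = 0 for k > q),
using gamma(-m) = gamma(m).
psi-weights needed (psi_j = theta_j + sum_i phi_i psi_{j-i}):
  psi_1 = theta_1 + phi_1 = 0.747 + (0.537) = 1.284
Right-hand sides:
  c_0 = sigma^2 (1 + theta_1 psi_1) = 3 * (1 + (0.747)(1.284)) = 3 * 1.959148 = 5.877444
  c_1 = sigma^2 theta_1 = 3 * (0.747) = 2.241
  c_2 = 0
Equations for k = 0 and k = 1 (AR order 1):
  gamma(0) = phi_1 gamma(1) + c_0
  gamma(1) = phi_1 gamma(0) + c_1
Substituting the second into the first: gamma(0) (1 - phi_1^2) = c_0 + phi_1 c_1, so
  gamma(0) = (c_0 + phi_1 c_1) / (1 - phi_1^2) = (5.877444 + (0.537)(2.241)) / (1 - (0.537)^2) = 7.080861 / 0.711631 = 9.950186.
Therefore gamma(0) = 9.9502 (to 4 decimal places).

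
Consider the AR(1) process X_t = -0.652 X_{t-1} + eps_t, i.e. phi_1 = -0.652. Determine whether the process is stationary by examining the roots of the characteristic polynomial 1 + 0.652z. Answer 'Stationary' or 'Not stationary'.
\text{Stationary}

The AR(p) characteristic polynomial is P(z) = 1 + 0.652z.
Stationarity requires all roots to lie outside the unit circle, i.e. |z| > 1 for every root.
This is linear in z: 1 + (0.652) z = 0  =>  z = -1/(0.652) = -1.533742,  |z| = 1.533742.
Moduli of all roots: 1.5337.
All moduli strictly greater than 1? Yes.
Verdict: Stationary.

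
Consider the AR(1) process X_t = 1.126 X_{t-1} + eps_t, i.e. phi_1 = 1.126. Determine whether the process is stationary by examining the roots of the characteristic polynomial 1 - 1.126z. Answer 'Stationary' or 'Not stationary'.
\text{Not stationary}

The AR(p) characteristic polynomial is P(z) = 1 - 1.126z.
Stationarity requires all roots to lie outside the unit circle, i.e. |z| > 1 for every root.
This is linear in z: 1 + (-1.126) z = 0  =>  z = -1/(-1.126) = 0.888099,  |z| = 0.888099.
Moduli of all roots: 0.8881.
All moduli strictly greater than 1? No.
Verdict: Not stationary.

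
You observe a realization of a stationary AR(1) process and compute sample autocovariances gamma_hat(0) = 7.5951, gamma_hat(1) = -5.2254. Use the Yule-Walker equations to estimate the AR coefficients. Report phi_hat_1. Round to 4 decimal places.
\hat\phi_{1} = -0.6880

The Yule-Walker equations for an AR(p) process read, in matrix form,
  Gamma_p phi = r_p,   with   (Gamma_p)_{ij} = gamma(|i - j|),
                       (r_p)_i = gamma(i),   i,j = 1..p.
Substitute the sample gammas (Toeplitz matrix and right-hand side of size 1):
  Gamma_p = [[7.5951]]
  r_p     = [-5.2254]
With p = 1 this is the single equation gamma(0) phi_1 = gamma(1):
  phi_hat_1 = gamma(1) / gamma(0) = -5.2254 / 7.5951 = -0.6880.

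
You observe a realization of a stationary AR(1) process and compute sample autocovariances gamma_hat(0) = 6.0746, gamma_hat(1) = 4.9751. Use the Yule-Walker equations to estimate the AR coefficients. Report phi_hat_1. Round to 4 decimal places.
\hat\phi_{1} = 0.8190

The Yule-Walker equations for an AR(p) process read, in matrix form,
  Gamma_p phi = r_p,   with   (Gamma_p)_{ij} = gamma(|i - j|),
                       (r_p)_i = gamma(i),   i,j = 1..p.
Substitute the sample gammas (Toeplitz matrix and right-hand side of size 1):
  Gamma_p = [[6.0746]]
  r_p     = [4.9751]
With p = 1 this is the single equation gamma(0) phi_1 = gamma(1):
  phi_hat_1 = gamma(1) / gamma(0) = 4.9751 / 6.0746 = 0.8190.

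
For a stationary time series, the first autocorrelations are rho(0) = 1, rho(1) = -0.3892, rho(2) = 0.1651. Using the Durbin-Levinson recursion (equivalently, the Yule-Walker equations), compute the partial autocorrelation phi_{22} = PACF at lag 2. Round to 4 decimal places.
\phi_{22} = 0.0161

The PACF at lag k is phi_{kk}, the last component of the solution
to the Yule-Walker system G_k phi = r_k where
  (G_k)_{ij} = rho(|i - j|), (r_k)_i = rho(i), i,j = 1..k.
Equivalently, Durbin-Levinson gives phi_{kk} iteratively:
  phi_{11} = rho(1)
  phi_{kk} = [rho(k) - sum_{j=1..k-1} phi_{k-1,j} rho(k-j)]
            / [1 - sum_{j=1..k-1} phi_{k-1,j} rho(j)],
  phi_{k,j} = phi_{k-1,j} - phi_{kk} phi_{k-1,k-j},  j = 1..k-1.
Step k = 1:
  phi_11 = rho(1) = -0.3892.
Step k = 2:
  phi_22 = [rho(2) - phi_11 rho(1)] / [1 - phi_11 rho(1)] = [0.1651 - (-0.3892)(-0.3892)] / [1 - (-0.3892)(-0.3892)]
         = 0.01362336 / 0.84852336 = 0.0161.
Therefore phi_{22} = 0.0161.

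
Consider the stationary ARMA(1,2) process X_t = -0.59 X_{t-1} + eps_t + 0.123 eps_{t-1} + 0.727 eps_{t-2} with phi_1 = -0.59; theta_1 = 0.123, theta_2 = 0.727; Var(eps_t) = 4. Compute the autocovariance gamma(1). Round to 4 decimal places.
\gamma(1) = -7.3793

Multiply the model equation by X_{t-k} and take expectations. With theta_0 = psi_0 = 1 and psi_j the MA(infinity) weights, this gives
  gamma(k) - sum_i phi_i gamma(k-i) = c_k,
  c_k = sigma^2 * sum_{j=k..q} theta_j psi_{j-k}   (c_k = 0 for k > q),
using gamma(-m) = gamma(m).
psi-weights needed (psi_j = theta_j + sum_i phi_i psi_{j-i}):
  psi_1 = theta_1 + phi_1 = 0.123 + (-0.59) = -0.467
  psi_2 = theta_2 + phi_1 psi_1 = 0.727 + (-0.59)(-0.467) = 1.00253
Right-hand sides:
  c_0 = sigma^2 (1 + theta_1 psi_1 + theta_2 psi_2) = 4 * (1 + (0.123)(-0.467) + (0.727)(1.00253)) = 4 * 1.671398 = 6.685593
  c_1 = sigma^2 (theta_1 + theta_2 psi_1) = 4 * (0.123 + (0.727)(-0.467)) = -0.866036
  c_2 = sigma^2 theta_2 = 4 * (0.727) = 2.908
Equations for k = 0 and k = 1 (AR order 1):
  gamma(0) = phi_1 gamma(1) + c_0
  gamma(1) = phi_1 gamma(0) + c_1
Substituting the second into the first: gamma(0) (1 - phi_1^2) = c_0 + phi_1 c_1, so
  gamma(0) = (c_0 + phi_1 c_1) / (1 - phi_1^2) = (6.685593 + (-0.59)(-0.866036)) / (1 - (-0.59)^2) = 7.196554 / 0.6519 = 11.039353.
  gamma(1) = phi_1 gamma(0) + c_1 = (-0.59)(11.039353) + (-0.866036) = -7.379255.
Therefore gamma(1) = -7.3793 (to 4 decimal places).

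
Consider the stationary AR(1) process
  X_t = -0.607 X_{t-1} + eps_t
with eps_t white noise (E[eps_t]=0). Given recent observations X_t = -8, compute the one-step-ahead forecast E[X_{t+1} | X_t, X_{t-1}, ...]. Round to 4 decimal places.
E[X_{t+1} \mid \mathcal F_t] = 4.8560

For an AR(p) model X_t = c + sum_i phi_i X_{t-i} + eps_t, the
one-step-ahead conditional mean is
  E[X_{t+1} | X_t, ...] = c + sum_i phi_i X_{t+1-i}.
Substitute known values:
  E[X_{t+1} | ...] = (-0.607) * (-8)
                   = 4.8560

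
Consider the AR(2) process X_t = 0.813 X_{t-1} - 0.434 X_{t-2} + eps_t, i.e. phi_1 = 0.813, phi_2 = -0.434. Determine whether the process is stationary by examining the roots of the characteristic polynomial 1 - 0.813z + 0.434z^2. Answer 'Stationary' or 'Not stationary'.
\text{Stationary}

The AR(p) characteristic polynomial is P(z) = 1 - 0.813z + 0.434z^2.
Stationarity requires all roots to lie outside the unit circle, i.e. |z| > 1 for every root.
Set 1 + (-0.813) z + (0.434) z^2 = 0, i.e. a z^2 + b z + c = 0 with a = 0.434, b = -0.813, c = 1.
Discriminant D = b^2 - 4ac = (-0.813)^2 - 4*(0.434)*1 = 0.660969 - (1.736) = -1.075031.
D < 0, so the roots are the complex-conjugate pair z = (-b +/- i sqrt(-D)) / (2a) = 0.9366 +/- 1.1945i.
For a conjugate pair |z|^2 = z * conj(z) = (product of roots) = c/a = 1/(0.434) = 2.304147, so |z| = sqrt(2.304147) = 1.5179 for both roots.
Moduli of all roots: 1.5179, 1.5179.
All moduli strictly greater than 1? Yes.
Verdict: Stationary.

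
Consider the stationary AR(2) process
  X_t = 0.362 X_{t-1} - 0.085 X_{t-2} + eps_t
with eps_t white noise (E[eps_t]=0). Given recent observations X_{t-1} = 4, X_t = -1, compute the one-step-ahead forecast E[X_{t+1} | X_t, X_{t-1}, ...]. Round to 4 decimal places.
E[X_{t+1} \mid \mathcal F_t] = -0.7020

For an AR(p) model X_t = c + sum_i phi_i X_{t-i} + eps_t, the
one-step-ahead conditional mean is
  E[X_{t+1} | X_t, ...] = c + sum_i phi_i X_{t+1-i}.
Substitute known values:
  E[X_{t+1} | ...] = (0.362) * (-1) + (-0.085) * (4)
                   = -0.7020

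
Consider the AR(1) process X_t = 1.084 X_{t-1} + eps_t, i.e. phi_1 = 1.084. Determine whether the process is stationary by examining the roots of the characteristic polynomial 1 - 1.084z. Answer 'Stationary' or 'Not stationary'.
\text{Not stationary}

The AR(p) characteristic polynomial is P(z) = 1 - 1.084z.
Stationarity requires all roots to lie outside the unit circle, i.e. |z| > 1 for every root.
This is linear in z: 1 + (-1.084) z = 0  =>  z = -1/(-1.084) = 0.922509,  |z| = 0.922509.
Moduli of all roots: 0.9225.
All moduli strictly greater than 1? No.
Verdict: Not stationary.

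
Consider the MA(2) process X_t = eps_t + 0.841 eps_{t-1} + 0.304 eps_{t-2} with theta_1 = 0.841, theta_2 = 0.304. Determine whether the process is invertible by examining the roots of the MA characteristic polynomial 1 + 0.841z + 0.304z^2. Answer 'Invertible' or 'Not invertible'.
\text{Invertible}

The MA(q) characteristic polynomial is P(z) = 1 + 0.841z + 0.304z^2.
Invertibility requires all roots to lie outside the unit circle, i.e. |z| > 1 for every root.
Set 1 + (0.841) z + (0.304) z^2 = 0, i.e. a z^2 + b z + c = 0 with a = 0.304, b = 0.841, c = 1.
Discriminant D = b^2 - 4ac = (0.841)^2 - 4*(0.304)*1 = 0.707281 - (1.216) = -0.508719.
D < 0, so the roots are the complex-conjugate pair z = (-b +/- i sqrt(-D)) / (2a) = -1.3832 +/- 1.1731i.
For a conjugate pair |z|^2 = z * conj(z) = (product of roots) = c/a = 1/(0.304) = 3.289474, so |z| = sqrt(3.289474) = 1.8137 for both roots.
Moduli of all roots: 1.8137, 1.8137.
All moduli strictly greater than 1? Yes.
Verdict: Invertible.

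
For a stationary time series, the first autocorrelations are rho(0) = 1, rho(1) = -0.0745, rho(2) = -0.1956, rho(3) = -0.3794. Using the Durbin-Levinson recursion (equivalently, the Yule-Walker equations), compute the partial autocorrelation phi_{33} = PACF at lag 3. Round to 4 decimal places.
\phi_{33} = -0.4320

The PACF at lag k is phi_{kk}, the last component of the solution
to the Yule-Walker system G_k phi = r_k where
  (G_k)_{ij} = rho(|i - j|), (r_k)_i = rho(i), i,j = 1..k.
Equivalently, Durbin-Levinson gives phi_{kk} iteratively:
  phi_{11} = rho(1)
  phi_{kk} = [rho(k) - sum_{j=1..k-1} phi_{k-1,j} rho(k-j)]
            / [1 - sum_{j=1..k-1} phi_{k-1,j} rho(j)],
  phi_{k,j} = phi_{k-1,j} - phi_{kk} phi_{k-1,k-j},  j = 1..k-1.
Step k = 1:
  phi_11 = rho(1) = -0.0745.
Step k = 2:
  phi_22 = [rho(2) - phi_11 rho(1)] / [1 - phi_11 rho(1)] = [-0.1956 - (-0.0745)(-0.0745)] / [1 - (-0.0745)(-0.0745)]
         = -0.20115025 / 0.99444975 = -0.202273.
  Update: phi_21 = phi_11 - phi_22 phi_11 = -0.0745 - (-0.202273)(-0.0745) = -0.089569.
Step k = 3:
  phi_33 = [rho(3) - phi_21 rho(2) - phi_22 rho(1)] / [1 - phi_21 rho(1) - phi_22 rho(2)]
    numerator   = -0.3794 - (-0.089569)(-0.1956) - (-0.202273)(-0.0745) = -0.41198909
    denominator = 1 - (-0.089569)(-0.0745) - (-0.202273)(-0.1956) = 0.9537625
  phi_33 = -0.41198909 / 0.9537625 = -0.432.
Therefore phi_{33} = -0.4320.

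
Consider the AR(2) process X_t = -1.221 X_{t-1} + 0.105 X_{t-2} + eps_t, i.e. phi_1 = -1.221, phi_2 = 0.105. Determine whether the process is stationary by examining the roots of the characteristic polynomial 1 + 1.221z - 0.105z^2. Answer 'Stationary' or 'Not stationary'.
\text{Not stationary}

The AR(p) characteristic polynomial is P(z) = 1 + 1.221z - 0.105z^2.
Stationarity requires all roots to lie outside the unit circle, i.e. |z| > 1 for every root.
Set 1 + (1.221) z + (-0.105) z^2 = 0, i.e. a z^2 + b z + c = 0 with a = -0.105, b = 1.221, c = 1.
Discriminant D = b^2 - 4ac = (1.221)^2 - 4*(-0.105)*1 = 1.490841 - (-0.42) = 1.910841.
D >= 0, so the roots are real: z = (-b +/- sqrt(D)) / (2a) = (-1.221 +/- 1.382332) / (-0.21).
  z_1 = (-1.221 + 1.382332) / (-0.21) = -0.7682,   |z_1| = 0.7682.
  z_2 = (-1.221 - 1.382332) / (-0.21) = 12.3968,   |z_2| = 12.3968.
Moduli of all roots: 0.7682, 12.3968.
All moduli strictly greater than 1? No.
Verdict: Not stationary.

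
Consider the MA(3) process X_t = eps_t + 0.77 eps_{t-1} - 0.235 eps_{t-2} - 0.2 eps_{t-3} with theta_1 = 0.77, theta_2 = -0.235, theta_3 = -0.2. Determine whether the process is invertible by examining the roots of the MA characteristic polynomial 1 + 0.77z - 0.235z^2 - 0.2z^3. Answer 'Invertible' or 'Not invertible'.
\text{Invertible}

The MA(q) characteristic polynomial is P(z) = 1 + 0.77z - 0.235z^2 - 0.2z^3.
Invertibility requires all roots to lie outside the unit circle, i.e. |z| > 1 for every root.
Degree 3: look for a simple real root z0 first, then factor out (1 - z/z0) and solve the remaining quadratic.
Testing z0 = 2: P(2) = 1 + (0.77)(2) + (-0.235)(2)^2 + (-0.2)(2)^3
  = 1 + (1.54) + (-0.94) + (-1.6) = 0.  So z_0 = 2 is a root, |z_0| = 2.
Divide out the factor (1 - 0.5 z) = (1 - z/z0) (since 1/z0 = 0.5):
  P(z) = (1 - 0.5 z)(1 + (1.27) z + (0.4) z^2)
  [check: z-coef 1.27 - (0.5) = 0.77; z^2-coef 0.4 - (0.5)(1.27) = -0.235; z^3-coef -(0.5)(0.4) = -0.2.]
Remaining roots from the quadratic factor 1 + (1.27) z + (0.4) z^2:
  Set 1 + (1.27) z + (0.4) z^2 = 0, i.e. a z^2 + b z + c = 0 with a = 0.4, b = 1.27, c = 1.
  Discriminant D = b^2 - 4ac = (1.27)^2 - 4*(0.4)*1 = 1.6129 - (1.6) = 0.0129.
  D >= 0, so the roots are real: z = (-b +/- sqrt(D)) / (2a) = (-1.27 +/- 0.113578) / (0.8).
    z_1 = (-1.27 + 0.113578) / (0.8) = -1.4455,   |z_1| = 1.4455.
    z_2 = (-1.27 - 0.113578) / (0.8) = -1.7295,   |z_2| = 1.7295.
Moduli of all roots: 2.0000, 1.4455, 1.7295.
All moduli strictly greater than 1? Yes.
Verdict: Invertible.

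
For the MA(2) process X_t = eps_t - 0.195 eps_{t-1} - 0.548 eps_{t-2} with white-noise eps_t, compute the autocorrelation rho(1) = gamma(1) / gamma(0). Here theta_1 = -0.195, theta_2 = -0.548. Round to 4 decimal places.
\rho(1) = -0.0659

For an MA(q) process with theta_0 = 1, the autocovariance is
  gamma(k) = sigma^2 * sum_{i=0..q-k} theta_i * theta_{i+k},
and rho(k) = gamma(k) / gamma(0). Sigma^2 cancels.
  numerator   = (1)*(-0.195) + (-0.195)*(-0.548) = -0.08814.
  denominator = (1)^2 + (-0.195)^2 + (-0.548)^2 = 1.338329.
  rho(1) = -0.08814 / 1.338329 = -0.0659.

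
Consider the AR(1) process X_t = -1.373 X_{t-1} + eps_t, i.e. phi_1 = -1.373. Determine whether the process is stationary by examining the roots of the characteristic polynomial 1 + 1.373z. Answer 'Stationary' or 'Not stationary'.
\text{Not stationary}

The AR(p) characteristic polynomial is P(z) = 1 + 1.373z.
Stationarity requires all roots to lie outside the unit circle, i.e. |z| > 1 for every root.
This is linear in z: 1 + (1.373) z = 0  =>  z = -1/(1.373) = -0.728332,  |z| = 0.728332.
Moduli of all roots: 0.7283.
All moduli strictly greater than 1? No.
Verdict: Not stationary.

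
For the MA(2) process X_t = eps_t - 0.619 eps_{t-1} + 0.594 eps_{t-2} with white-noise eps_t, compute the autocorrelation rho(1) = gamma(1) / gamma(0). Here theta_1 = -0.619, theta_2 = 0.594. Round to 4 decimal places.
\rho(1) = -0.5684

For an MA(q) process with theta_0 = 1, the autocovariance is
  gamma(k) = sigma^2 * sum_{i=0..q-k} theta_i * theta_{i+k},
and rho(k) = gamma(k) / gamma(0). Sigma^2 cancels.
  numerator   = (1)*(-0.619) + (-0.619)*(0.594) = -0.986686.
  denominator = (1)^2 + (-0.619)^2 + (0.594)^2 = 1.735997.
  rho(1) = -0.986686 / 1.735997 = -0.5684.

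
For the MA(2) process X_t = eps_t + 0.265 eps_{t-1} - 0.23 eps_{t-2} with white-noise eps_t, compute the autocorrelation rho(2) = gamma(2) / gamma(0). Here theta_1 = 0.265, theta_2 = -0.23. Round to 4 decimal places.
\rho(2) = -0.2048

For an MA(q) process with theta_0 = 1, the autocovariance is
  gamma(k) = sigma^2 * sum_{i=0..q-k} theta_i * theta_{i+k},
and rho(k) = gamma(k) / gamma(0). Sigma^2 cancels.
  numerator   = (1)*(-0.23) = -0.23.
  denominator = (1)^2 + (0.265)^2 + (-0.23)^2 = 1.123125.
  rho(2) = -0.23 / 1.123125 = -0.2048.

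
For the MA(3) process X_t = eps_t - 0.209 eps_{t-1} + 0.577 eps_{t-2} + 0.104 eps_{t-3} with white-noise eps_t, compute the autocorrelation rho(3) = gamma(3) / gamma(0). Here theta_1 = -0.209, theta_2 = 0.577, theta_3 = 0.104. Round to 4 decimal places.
\rho(3) = 0.0750

For an MA(q) process with theta_0 = 1, the autocovariance is
  gamma(k) = sigma^2 * sum_{i=0..q-k} theta_i * theta_{i+k},
and rho(k) = gamma(k) / gamma(0). Sigma^2 cancels.
  numerator   = (1)*(0.104) = 0.104.
  denominator = (1)^2 + (-0.209)^2 + (0.577)^2 + (0.104)^2 = 1.387426.
  rho(3) = 0.104 / 1.387426 = 0.0750.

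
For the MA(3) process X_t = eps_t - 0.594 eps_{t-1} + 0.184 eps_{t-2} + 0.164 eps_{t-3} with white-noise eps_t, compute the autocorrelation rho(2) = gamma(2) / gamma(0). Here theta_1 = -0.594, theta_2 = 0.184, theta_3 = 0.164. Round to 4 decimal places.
\rho(2) = 0.0613

For an MA(q) process with theta_0 = 1, the autocovariance is
  gamma(k) = sigma^2 * sum_{i=0..q-k} theta_i * theta_{i+k},
and rho(k) = gamma(k) / gamma(0). Sigma^2 cancels.
  numerator   = (1)*(0.184) + (-0.594)*(0.164) = 0.086584.
  denominator = (1)^2 + (-0.594)^2 + (0.184)^2 + (0.164)^2 = 1.413588.
  rho(2) = 0.086584 / 1.413588 = 0.0613.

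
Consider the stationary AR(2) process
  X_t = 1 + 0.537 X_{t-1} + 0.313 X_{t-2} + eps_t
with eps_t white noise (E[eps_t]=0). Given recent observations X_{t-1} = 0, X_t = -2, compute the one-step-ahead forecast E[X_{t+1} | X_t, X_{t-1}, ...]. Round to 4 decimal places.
E[X_{t+1} \mid \mathcal F_t] = -0.0740

For an AR(p) model X_t = c + sum_i phi_i X_{t-i} + eps_t, the
one-step-ahead conditional mean is
  E[X_{t+1} | X_t, ...] = c + sum_i phi_i X_{t+1-i}.
Substitute known values:
  E[X_{t+1} | ...] = 1 + (0.537) * (-2) + (0.313) * (0)
                   = -0.0740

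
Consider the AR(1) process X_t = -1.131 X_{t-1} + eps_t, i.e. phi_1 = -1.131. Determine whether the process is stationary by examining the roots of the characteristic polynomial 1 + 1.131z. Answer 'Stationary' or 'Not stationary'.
\text{Not stationary}

The AR(p) characteristic polynomial is P(z) = 1 + 1.131z.
Stationarity requires all roots to lie outside the unit circle, i.e. |z| > 1 for every root.
This is linear in z: 1 + (1.131) z = 0  =>  z = -1/(1.131) = -0.884173,  |z| = 0.884173.
Moduli of all roots: 0.8842.
All moduli strictly greater than 1? No.
Verdict: Not stationary.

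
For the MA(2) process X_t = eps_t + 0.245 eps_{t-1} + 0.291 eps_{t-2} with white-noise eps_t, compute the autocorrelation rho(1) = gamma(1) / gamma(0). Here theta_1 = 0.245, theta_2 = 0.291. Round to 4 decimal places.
\rho(1) = 0.2763

For an MA(q) process with theta_0 = 1, the autocovariance is
  gamma(k) = sigma^2 * sum_{i=0..q-k} theta_i * theta_{i+k},
and rho(k) = gamma(k) / gamma(0). Sigma^2 cancels.
  numerator   = (1)*(0.245) + (0.245)*(0.291) = 0.316295.
  denominator = (1)^2 + (0.245)^2 + (0.291)^2 = 1.144706.
  rho(1) = 0.316295 / 1.144706 = 0.2763.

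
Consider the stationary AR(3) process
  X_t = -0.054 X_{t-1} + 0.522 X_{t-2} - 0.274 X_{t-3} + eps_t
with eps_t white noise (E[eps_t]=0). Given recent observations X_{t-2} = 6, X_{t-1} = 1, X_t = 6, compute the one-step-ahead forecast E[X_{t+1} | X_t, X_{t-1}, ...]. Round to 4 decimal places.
E[X_{t+1} \mid \mathcal F_t] = -1.4460

For an AR(p) model X_t = c + sum_i phi_i X_{t-i} + eps_t, the
one-step-ahead conditional mean is
  E[X_{t+1} | X_t, ...] = c + sum_i phi_i X_{t+1-i}.
Substitute known values:
  E[X_{t+1} | ...] = (-0.054) * (6) + (0.522) * (1) + (-0.274) * (6)
                   = -1.4460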